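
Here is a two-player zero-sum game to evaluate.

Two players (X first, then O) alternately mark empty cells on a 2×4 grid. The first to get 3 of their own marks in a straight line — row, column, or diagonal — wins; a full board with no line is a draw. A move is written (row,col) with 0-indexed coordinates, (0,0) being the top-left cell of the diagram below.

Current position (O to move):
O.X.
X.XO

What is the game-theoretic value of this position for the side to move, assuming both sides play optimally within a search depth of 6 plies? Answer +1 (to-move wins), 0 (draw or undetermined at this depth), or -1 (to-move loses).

[O.X./X.XO] O move#1: (0,1):-1/OOX./X.XO, (0,3):-1/O.XO/X.XO, (1,1):+0/O.X./XOXO*
[O.X./XOXO] X move#2: (0,1):+0/OXX./XOXO*, (0,3):+0/O.XX/XOXO
[OXX./XOXO] O move#3: (0,3):+0/OXXO/XOXO*
[OXXO/XOXO] end (terminal +0, X#4); searched O.X./X.XO to 6

value(O.X./X.XO, O) = 0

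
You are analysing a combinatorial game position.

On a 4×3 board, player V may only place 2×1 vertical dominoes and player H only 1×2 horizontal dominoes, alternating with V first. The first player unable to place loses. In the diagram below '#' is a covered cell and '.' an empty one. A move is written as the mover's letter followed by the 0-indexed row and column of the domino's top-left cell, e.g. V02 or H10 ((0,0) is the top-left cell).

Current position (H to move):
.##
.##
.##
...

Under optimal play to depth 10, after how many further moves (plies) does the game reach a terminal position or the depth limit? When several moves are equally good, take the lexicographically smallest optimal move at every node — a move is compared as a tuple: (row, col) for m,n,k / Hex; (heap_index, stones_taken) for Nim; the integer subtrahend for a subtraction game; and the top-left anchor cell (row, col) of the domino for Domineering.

PV length from [.##/.##/.##/...]: 2 plies

ply 1, H at .##/.##/.##/... | H30=-1→.##/.##/.##/##.*; H31=-1→.##/.##/.##/.##
ply 2, V at .##/.##/.##/##. | V00=+1→###/###/.##/##.*; V10=+1→.##/###/###/##.
ply 3: ###/###/.##/##. is terminal -1 (H); from .##/.##/.##/... depth 10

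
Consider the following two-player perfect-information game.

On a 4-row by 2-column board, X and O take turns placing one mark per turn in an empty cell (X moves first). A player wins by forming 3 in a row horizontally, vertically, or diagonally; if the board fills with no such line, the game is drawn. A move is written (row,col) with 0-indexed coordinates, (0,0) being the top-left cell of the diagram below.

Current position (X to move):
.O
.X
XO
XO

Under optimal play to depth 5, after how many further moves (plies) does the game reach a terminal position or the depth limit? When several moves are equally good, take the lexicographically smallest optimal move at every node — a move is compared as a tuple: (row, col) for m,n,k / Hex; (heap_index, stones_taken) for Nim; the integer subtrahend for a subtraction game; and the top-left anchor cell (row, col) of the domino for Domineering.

PV length from [.O/.X/XO/XO]: 1 ply

[.O/.X/XO/XO] X move#1: (0,0):+0/XO/.X/XO/XO, (1,0):+1/.O/XX/XO/XO*
[.O/XX/XO/XO] end (terminal -1, O#2); searched .O/.X/XO/XO to 5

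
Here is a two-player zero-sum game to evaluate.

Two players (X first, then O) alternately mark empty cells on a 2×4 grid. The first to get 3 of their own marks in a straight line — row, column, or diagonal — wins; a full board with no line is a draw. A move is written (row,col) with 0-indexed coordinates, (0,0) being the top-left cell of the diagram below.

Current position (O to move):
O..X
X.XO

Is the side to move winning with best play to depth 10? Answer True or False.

[O..X/X.XO] O move#1: (0,1):-1/OO.X/X.XO, (0,2):-1/O.OX/X.XO, (1,1):+0/O..X/XOXO*
[O..X/XOXO] X move#2: (0,1):+0/OX.X/XOXO*, (0,2):+0/O.XX/XOXO
[OX.X/XOXO] O move#3: (0,2):+0/OXOX/XOXO*
[OXOX/XOXO] end (terminal +0, X#4); searched O..X/X.XO to 10

O winning at [O..X/X.XO]: False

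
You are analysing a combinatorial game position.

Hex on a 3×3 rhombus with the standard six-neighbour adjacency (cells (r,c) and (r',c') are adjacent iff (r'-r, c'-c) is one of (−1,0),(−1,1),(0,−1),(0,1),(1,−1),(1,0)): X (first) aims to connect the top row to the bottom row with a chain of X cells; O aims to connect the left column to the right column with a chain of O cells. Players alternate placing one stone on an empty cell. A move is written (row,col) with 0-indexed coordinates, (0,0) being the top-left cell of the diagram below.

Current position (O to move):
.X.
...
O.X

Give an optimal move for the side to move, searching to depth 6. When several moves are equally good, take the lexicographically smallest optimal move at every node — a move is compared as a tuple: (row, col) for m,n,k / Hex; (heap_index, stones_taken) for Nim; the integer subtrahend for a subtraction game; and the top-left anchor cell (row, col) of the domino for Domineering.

O's best at [.X./.../O.X]: (1,1)

[.X./.../O.X] O move#1: (0,0):-1/OX./.../O.X, (0,2):-1/.XO/.../O.X, (1,0):-1/.X./O../O.X, (1,1):+1/.X./.O./O.X*, (1,2):+1/.X./..O/O.X, (2,1):-1/.X./.../OOX
[.X./.O./O.X] X move#2: (0,0):-1/XX./.O./O.X*, (0,2):-1/.XX/.O./O.X, (1,0):-1/.X./XO./O.X, (1,2):-1/.X./.OX/O.X, (2,1):-1/.X./.O./OXX
[XX./.O./O.X] O move#3: (0,2):+1/XXO/.O./O.X*, (1,0):+1/XX./OO./O.X, (1,2):+1/XX./.OO/O.X, (2,1):+1/XX./.O./OOX
[XXO/.O./O.X] end (terminal -1, X#4); searched .X./.../O.X to 6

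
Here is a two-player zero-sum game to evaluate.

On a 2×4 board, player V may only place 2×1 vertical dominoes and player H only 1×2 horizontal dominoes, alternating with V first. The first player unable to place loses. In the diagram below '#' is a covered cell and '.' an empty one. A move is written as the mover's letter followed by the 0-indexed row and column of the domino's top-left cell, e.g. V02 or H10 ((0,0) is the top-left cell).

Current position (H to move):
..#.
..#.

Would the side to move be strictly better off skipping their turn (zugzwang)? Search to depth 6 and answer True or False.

zugzwang(..#./..#., H) = False

[..#./..#.] H move#1: H00:+1/###./..#.*, H10:+1/..#./###.
[###./..#.] V move#2: V03:-1/####/..##*
[####/..##] H move#3: H10:+1/####/####*
[####/####] end (terminal -1, V#4); searched ..#./..#. to 6
pass branch (V moves first from the same position):
  | [..#./..#.] V move#1: V00:+1/#.#./#.#.*, V01:+1/.##./.##., V03:-1/..##/..##
  | [#.#./#.#.] end (terminal -1, H#2); searched ..#./..#. to 6
H moving scores +1; H passing scores -1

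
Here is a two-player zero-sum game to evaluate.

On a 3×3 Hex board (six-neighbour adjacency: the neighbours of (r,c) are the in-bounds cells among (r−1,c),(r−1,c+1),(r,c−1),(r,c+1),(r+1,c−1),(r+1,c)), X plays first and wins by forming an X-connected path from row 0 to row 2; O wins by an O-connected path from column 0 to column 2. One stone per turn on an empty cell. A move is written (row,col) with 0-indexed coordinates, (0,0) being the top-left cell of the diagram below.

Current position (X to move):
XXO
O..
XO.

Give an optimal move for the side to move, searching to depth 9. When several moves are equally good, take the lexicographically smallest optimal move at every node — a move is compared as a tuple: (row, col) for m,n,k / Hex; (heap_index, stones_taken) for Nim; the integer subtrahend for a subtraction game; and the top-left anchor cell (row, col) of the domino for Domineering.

[XXO/O../XO.] X move#1: (1,1):+1/XXO/OX./XO.*, (1,2):-1/XXO/O.X/XO., (2,2):-1/XXO/O../XOX
[XXO/OX./XO.] end (terminal -1, O#2); searched XXO/O../XO. to 9

X's best at [XXO/O../XO.]: (1,1)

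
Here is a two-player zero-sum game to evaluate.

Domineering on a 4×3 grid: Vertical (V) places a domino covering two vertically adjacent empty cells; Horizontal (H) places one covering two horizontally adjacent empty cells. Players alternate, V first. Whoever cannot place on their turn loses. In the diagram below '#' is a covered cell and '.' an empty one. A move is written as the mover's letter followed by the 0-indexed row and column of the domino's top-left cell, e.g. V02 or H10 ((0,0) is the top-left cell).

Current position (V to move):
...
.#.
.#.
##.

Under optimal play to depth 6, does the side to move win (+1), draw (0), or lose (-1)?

value(.../.#./.#./##., V) = +1

ply 1, V at .../.#./.#./##. | V00=+1→#../##./.#./##.*; V02=+1→..#/.##/.#./##.; V10=+1→.../##./##./##.; V12=+1→.../.##/.##/##.; V22=+1→.../.#./.##/###
ply 2, H at #../##./.#./##. | H01=-1→###/##./.#./##.*
ply 3, V at ###/##./.#./##. | V12=+1→###/###/.##/##.*; V22=+1→###/##./.##/###
ply 4: ###/###/.##/##. is terminal -1 (H); from .../.#./.#./##. depth 6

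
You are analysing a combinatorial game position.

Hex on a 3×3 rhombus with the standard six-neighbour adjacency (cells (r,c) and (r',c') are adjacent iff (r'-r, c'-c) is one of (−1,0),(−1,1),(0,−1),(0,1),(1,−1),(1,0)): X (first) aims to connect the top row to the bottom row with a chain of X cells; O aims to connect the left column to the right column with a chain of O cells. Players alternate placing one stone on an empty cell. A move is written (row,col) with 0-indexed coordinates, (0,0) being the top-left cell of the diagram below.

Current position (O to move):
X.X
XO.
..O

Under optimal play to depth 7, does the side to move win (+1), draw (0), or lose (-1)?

[X.X/XO./..O] O move#1: (0,1):-1/XOX/XO./..O, (1,2):-1/X.X/XOO/..O, (2,0):+1/X.X/XO./O.O*, (2,1):-1/X.X/XO./.OO
[X.X/XO./O.O] X move#2: (0,1):-1/XXX/XO./O.O*, (1,2):-1/X.X/XOX/O.O, (2,1):-1/X.X/XO./OXO
[XXX/XO./O.O] O move#3: (1,2):+1/XXX/XOO/O.O*, (2,1):+1/XXX/XO./OOO
[XXX/XOO/O.O] end (terminal -1, X#4); searched X.X/XO./..O to 7

value(X.X/XO./..O, O) = +1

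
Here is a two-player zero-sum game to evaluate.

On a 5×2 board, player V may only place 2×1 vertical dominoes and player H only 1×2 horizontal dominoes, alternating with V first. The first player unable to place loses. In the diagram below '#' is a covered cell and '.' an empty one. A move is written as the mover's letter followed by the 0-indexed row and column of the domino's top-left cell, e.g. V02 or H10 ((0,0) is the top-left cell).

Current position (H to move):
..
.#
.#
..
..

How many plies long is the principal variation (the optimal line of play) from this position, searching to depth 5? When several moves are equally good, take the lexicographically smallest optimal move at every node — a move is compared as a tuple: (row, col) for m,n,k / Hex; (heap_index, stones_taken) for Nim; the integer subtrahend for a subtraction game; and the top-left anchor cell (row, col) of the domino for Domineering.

PV length from [../.#/.#/../..]: 3 plies

ply 1, H at ../.#/.#/../.. | H00=-1→##/.#/.#/../..; H30=+1→../.#/.#/##/..*; H40=+1→../.#/.#/../##
ply 2, V at ../.#/.#/##/.. | V00=-1→#./##/.#/##/..*; V10=-1→../##/##/##/..
ply 3, H at #./##/.#/##/.. | H40=+1→#./##/.#/##/##*
ply 4: #./##/.#/##/## is terminal -1 (V); from ../.#/.#/../.. depth 5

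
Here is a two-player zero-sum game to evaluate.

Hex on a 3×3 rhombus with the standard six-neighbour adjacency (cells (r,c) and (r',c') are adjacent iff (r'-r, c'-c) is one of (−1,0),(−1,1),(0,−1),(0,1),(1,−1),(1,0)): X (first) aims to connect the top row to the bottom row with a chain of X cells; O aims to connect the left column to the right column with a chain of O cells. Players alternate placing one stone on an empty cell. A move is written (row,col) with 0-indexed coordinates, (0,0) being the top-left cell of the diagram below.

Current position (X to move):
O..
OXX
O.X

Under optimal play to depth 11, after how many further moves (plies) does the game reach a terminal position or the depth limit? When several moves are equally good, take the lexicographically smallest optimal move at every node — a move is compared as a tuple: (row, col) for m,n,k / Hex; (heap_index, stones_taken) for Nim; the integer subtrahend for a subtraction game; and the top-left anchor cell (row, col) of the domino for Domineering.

PV length from [O../OXX/O.X]: 1 ply

[O../OXX/O.X] X move#1: (0,1):+1/OX./OXX/O.X*, (0,2):+1/O.X/OXX/O.X, (2,1):+1/O../OXX/OXX
[OX./OXX/O.X] end (terminal -1, O#2); searched O../OXX/O.X to 11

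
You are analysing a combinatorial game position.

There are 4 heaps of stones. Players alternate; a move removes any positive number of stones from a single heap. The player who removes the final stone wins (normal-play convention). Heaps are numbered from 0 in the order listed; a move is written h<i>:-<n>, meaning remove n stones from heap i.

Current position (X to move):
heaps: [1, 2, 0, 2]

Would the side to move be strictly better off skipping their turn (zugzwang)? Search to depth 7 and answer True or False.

zugzwang((1,2,0,2), X) = False

p1 X@[(1,2,0,2)]: h0:-1[(0,2,0,2)]+1* h1:-1[(1,1,0,2)]-1 h1:-2[(1,0,0,2)]-1 h3:-1[(1,2,0,1)]-1 h3:-2[(1,2,0,0)]-1
p2 O@[(0,2,0,2)]: h1:-1[(0,1,0,2)]-1* h1:-2[(0,0,0,2)]-1 h3:-1[(0,2,0,1)]-1 h3:-2[(0,2,0,0)]-1
p3 X@[(0,1,0,2)]: h1:-1[(0,0,0,2)]-1 h3:-1[(0,1,0,1)]+1* h3:-2[(0,1,0,0)]-1
p4 O@[(0,1,0,1)]: h1:-1[(0,0,0,1)]-1* h3:-1[(0,1,0,0)]-1
p5 X@[(0,0,0,1)]: h3:-1[(0,0,0,0)]+1*
p6 O@[(0,0,0,0)] terminal -1; root [(1,2,0,2)] d7
if X skipped the turn, O would face:
~ p1 O@[(1,2,0,2)]: h0:-1[(0,2,0,2)]+1* h1:-1[(1,1,0,2)]-1 h1:-2[(1,0,0,2)]-1 h3:-1[(1,2,0,1)]-1 h3:-2[(1,2,0,0)]-1
~ p2 X@[(0,2,0,2)]: h1:-1[(0,1,0,2)]-1* h1:-2[(0,0,0,2)]-1 h3:-1[(0,2,0,1)]-1 h3:-2[(0,2,0,0)]-1
~ p3 O@[(0,1,0,2)]: h1:-1[(0,0,0,2)]-1 h3:-1[(0,1,0,1)]+1* h3:-2[(0,1,0,0)]-1
~ p4 X@[(0,1,0,1)]: h1:-1[(0,0,0,1)]-1* h3:-1[(0,1,0,0)]-1
~ p5 O@[(0,0,0,1)]: h3:-1[(0,0,0,0)]+1*
~ p6 X@[(0,0,0,0)] terminal -1; root [(1,2,0,2)] d7
compare (X): move=+1 vs pass=-1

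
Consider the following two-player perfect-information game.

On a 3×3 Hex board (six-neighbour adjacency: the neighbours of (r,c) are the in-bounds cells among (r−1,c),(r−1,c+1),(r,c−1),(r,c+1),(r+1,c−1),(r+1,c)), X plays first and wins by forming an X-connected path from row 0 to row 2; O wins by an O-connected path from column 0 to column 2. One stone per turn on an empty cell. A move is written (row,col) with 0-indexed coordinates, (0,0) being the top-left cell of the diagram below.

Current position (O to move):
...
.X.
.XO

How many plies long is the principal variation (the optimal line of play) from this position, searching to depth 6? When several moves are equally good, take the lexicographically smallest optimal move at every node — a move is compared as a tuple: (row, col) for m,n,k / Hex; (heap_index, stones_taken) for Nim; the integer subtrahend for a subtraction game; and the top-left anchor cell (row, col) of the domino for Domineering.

PV length from [.../.X./.XO]: 2 plies

[.../.X./.XO] O move#1: (0,0):-1/O../.X./.XO*, (0,1):-1/.O./.X./.XO, (0,2):-1/..O/.X./.XO, (1,0):-1/.../OX./.XO, (1,2):-1/.../.XO/.XO, (2,0):-1/.../.X./OXO
[O../.X./.XO] X move#2: (0,1):+1/OX./.X./.XO*, (0,2):+1/O.X/.X./.XO, (1,0):+1/O../XX./.XO, (1,2):+1/O../.XX/.XO, (2,0):+1/O../.X./XXO
[OX./.X./.XO] end (terminal -1, O#3); searched .../.X./.XO to 6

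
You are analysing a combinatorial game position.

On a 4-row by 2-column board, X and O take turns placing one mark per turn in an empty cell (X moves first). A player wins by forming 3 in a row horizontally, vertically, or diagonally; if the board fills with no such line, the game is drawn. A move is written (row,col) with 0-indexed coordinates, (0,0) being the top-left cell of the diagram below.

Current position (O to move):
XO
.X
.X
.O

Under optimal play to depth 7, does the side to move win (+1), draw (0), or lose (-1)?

value(XO/.X/.X/.O, O) = 0

[XO/.X/.X/.O] O move#1: (1,0):+0/XO/OX/.X/.O*, (2,0):+0/XO/.X/OX/.O, (3,0):+0/XO/.X/.X/OO
[XO/OX/.X/.O] X move#2: (2,0):+0/XO/OX/XX/.O*, (3,0):+0/XO/OX/.X/XO
[XO/OX/XX/.O] O move#3: (3,0):+0/XO/OX/XX/OO*
[XO/OX/XX/OO] end (terminal +0, X#4); searched XO/.X/.X/.O to 7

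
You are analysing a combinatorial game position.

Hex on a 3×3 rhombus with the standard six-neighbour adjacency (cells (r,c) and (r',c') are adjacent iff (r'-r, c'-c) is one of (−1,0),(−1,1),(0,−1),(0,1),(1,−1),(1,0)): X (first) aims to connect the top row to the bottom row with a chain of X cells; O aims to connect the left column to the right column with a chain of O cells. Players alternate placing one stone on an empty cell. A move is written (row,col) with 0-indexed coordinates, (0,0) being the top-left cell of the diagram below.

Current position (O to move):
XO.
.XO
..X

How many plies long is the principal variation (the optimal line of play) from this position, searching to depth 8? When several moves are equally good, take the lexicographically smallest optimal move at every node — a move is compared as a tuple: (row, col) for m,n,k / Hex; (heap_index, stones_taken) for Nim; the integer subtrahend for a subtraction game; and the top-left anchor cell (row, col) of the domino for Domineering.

PV length from [XO./.XO/..X]: 4 plies

[XO./.XO/..X] O move#1: (0,2):-1/XOO/.XO/..X*, (1,0):-1/XO./OXO/..X, (2,0):-1/XO./.XO/O.X, (2,1):-1/XO./.XO/.OX
[XOO/.XO/..X] X move#2: (1,0):+1/XOO/XXO/..X*, (2,0):-1/XOO/.XO/X.X, (2,1):-1/XOO/.XO/.XX
[XOO/XXO/..X] O move#3: (2,0):-1/XOO/XXO/O.X*, (2,1):-1/XOO/XXO/.OX
[XOO/XXO/O.X] X move#4: (2,1):+1/XOO/XXO/OXX*
[XOO/XXO/OXX] end (terminal -1, O#5); searched XO./.XO/..X to 8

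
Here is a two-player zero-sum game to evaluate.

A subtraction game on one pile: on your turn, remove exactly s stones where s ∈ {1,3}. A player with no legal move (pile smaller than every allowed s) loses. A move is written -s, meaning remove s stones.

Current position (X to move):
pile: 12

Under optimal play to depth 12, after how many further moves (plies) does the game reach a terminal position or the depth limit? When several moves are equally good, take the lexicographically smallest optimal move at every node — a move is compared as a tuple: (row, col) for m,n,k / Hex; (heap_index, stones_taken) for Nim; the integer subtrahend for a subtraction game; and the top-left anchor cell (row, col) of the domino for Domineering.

[12] X move#1: -1:-1/11*, -3:-1/9
[11] O move#2: -1:+1/10*, -3:+1/8
[10] X move#3: -1:-1/9*, -3:-1/7
[9] O move#4: -1:+1/8*, -3:+1/6
[8] X move#5: -1:-1/7*, -3:-1/5
[7] O move#6: -1:+1/6*, -3:+1/4
[6] X move#7: -1:-1/5*, -3:-1/3
[5] O move#8: -1:+1/4*, -3:+1/2
[4] X move#9: -1:-1/3*, -3:-1/1
[3] O move#10: -1:+1/2*, -3:+1/0
[2] X move#11: -1:-1/1*
[1] O move#12: -1:+1/0*
[0] end (terminal -1, X#13); searched 12 to 12

PV length from [12]: 12 plies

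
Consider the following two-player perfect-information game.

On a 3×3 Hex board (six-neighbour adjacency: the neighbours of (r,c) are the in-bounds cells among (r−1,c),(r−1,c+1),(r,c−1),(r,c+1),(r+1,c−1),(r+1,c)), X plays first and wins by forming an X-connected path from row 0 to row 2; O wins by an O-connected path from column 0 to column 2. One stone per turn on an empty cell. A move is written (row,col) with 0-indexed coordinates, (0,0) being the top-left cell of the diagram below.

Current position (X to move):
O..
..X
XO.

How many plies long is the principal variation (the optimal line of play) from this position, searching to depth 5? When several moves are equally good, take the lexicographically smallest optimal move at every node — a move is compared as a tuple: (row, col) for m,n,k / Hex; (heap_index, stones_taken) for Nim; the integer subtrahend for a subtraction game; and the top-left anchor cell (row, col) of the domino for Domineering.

PV length from [O../..X/XO.]: 3 plies

ply 1, X at O../..X/XO. | (0,1)=+1→OX./..X/XO.*; (0,2)=+1→O.X/..X/XO.; (1,0)=+1→O../X.X/XO.; (1,1)=+1→O../.XX/XO.; (2,2)=+1→O../..X/XOX
ply 2, O at OX./..X/XO. | (0,2)=-1→OXO/..X/XO.*; (1,0)=-1→OX./O.X/XO.; (1,1)=-1→OX./.OX/XO.; (2,2)=-1→OX./..X/XOO
ply 3, X at OXO/..X/XO. | (1,0)=+1→OXO/X.X/XO.*; (1,1)=+1→OXO/.XX/XO.; (2,2)=+1→OXO/..X/XOX
ply 4: OXO/X.X/XO. is terminal -1 (O); from O../..X/XO. depth 5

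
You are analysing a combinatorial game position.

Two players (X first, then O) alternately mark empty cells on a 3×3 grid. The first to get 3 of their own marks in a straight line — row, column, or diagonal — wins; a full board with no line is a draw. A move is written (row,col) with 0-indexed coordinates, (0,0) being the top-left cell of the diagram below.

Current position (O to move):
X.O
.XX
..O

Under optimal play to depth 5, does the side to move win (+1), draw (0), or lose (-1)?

value(X.O/.XX/..O, O) = 0

ply 1, O at X.O/.XX/..O | (0,1)=-1→XOO/.XX/..O; (1,0)=+0→X.O/OXX/..O*; (2,0)=-1→X.O/.XX/O.O; (2,1)=-1→X.O/.XX/.OO
ply 2, X at X.O/OXX/..O | (0,1)=+0→XXO/OXX/..O*; (2,0)=+0→X.O/OXX/X.O; (2,1)=+0→X.O/OXX/.XO
ply 3, O at XXO/OXX/..O | (2,0)=-1→XXO/OXX/O.O; (2,1)=+0→XXO/OXX/.OO*
ply 4, X at XXO/OXX/.OO | (2,0)=+0→XXO/OXX/XOO*
ply 5: XXO/OXX/XOO is terminal +0 (O); from X.O/.XX/..O depth 5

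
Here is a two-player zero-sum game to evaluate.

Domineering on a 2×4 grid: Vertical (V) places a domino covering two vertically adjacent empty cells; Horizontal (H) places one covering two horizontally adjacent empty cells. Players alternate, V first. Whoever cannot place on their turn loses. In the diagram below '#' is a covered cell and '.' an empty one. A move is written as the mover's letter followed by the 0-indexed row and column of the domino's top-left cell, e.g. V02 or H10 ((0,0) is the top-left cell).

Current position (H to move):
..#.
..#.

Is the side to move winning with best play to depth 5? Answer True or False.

H winning at [..#./..#.]: True

p1 H@[..#./..#.]: H00[###./..#.]+1* H10[..#./###.]+1
p2 V@[###./..#.]: V03[####/..##]-1*
p3 H@[####/..##]: H10[####/####]+1*
p4 V@[####/####] terminal -1; root [..#./..#.] d5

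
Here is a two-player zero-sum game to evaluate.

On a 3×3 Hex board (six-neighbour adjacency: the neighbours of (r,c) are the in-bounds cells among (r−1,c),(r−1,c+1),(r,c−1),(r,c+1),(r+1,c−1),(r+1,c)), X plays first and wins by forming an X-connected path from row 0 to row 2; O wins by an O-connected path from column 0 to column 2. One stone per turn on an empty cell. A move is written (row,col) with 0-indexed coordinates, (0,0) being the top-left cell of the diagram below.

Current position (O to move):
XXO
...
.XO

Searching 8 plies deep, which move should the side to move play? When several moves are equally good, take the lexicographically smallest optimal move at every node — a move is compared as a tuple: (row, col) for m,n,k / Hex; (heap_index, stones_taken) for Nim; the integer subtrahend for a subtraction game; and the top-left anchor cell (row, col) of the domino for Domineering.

[XXO/.../.XO] O move#1: (1,0):-1/XXO/O../.XO, (1,1):+1/XXO/.O./.XO*, (1,2):-1/XXO/..O/.XO, (2,0):-1/XXO/.../OXO
[XXO/.O./.XO] X move#2: (1,0):-1/XXO/XO./.XO*, (1,2):-1/XXO/.OX/.XO, (2,0):-1/XXO/.O./XXO
[XXO/XO./.XO] O move#3: (1,2):-1/XXO/XOO/.XO, (2,0):+1/XXO/XO./OXO*
[XXO/XO./OXO] end (terminal -1, X#4); searched XXO/.../.XO to 8

O's best at [XXO/.../.XO]: (1,1)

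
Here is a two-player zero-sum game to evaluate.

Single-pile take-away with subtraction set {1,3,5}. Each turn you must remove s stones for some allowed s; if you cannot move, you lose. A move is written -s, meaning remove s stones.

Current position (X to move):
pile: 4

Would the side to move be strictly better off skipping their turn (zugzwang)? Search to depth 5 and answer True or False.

zugzwang(4, X) = True

ply 1, X at 4 | -1=-1→3*; -3=-1→1
ply 2, O at 3 | -1=+1→2*; -3=+1→0
ply 3, X at 2 | -1=-1→1*
ply 4, O at 1 | -1=+1→0*
ply 5: 0 is terminal -1 (X); from 4 depth 5
pass branch (O moves first from the same position):
  | ply 1, O at 4 | -1=-1→3*; -3=-1→1
  | ply 2, X at 3 | -1=+1→2*; -3=+1→0
  | ply 3, O at 2 | -1=-1→1*
  | ply 4, X at 1 | -1=+1→0*
  | ply 5: 0 is terminal -1 (O); from 4 depth 5
X moving scores -1; X passing scores +1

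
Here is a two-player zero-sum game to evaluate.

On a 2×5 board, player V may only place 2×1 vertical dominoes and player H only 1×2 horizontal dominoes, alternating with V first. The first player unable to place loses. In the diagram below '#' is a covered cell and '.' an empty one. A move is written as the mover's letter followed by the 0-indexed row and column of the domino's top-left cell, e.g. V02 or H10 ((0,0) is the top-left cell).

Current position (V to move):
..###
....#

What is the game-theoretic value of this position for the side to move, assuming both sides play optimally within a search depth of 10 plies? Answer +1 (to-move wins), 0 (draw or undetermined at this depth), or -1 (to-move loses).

value(..###/....#, V) = +1

[..###/....#] V move#1: V00:-1/#.###/#...#, V01:+1/.####/.#..#*
[.####/.#..#] H move#2: H12:-1/.####/.####*
[.####/.####] V move#3: V00:+1/#####/#####*
[#####/#####] end (terminal -1, H#4); searched ..###/....# to 10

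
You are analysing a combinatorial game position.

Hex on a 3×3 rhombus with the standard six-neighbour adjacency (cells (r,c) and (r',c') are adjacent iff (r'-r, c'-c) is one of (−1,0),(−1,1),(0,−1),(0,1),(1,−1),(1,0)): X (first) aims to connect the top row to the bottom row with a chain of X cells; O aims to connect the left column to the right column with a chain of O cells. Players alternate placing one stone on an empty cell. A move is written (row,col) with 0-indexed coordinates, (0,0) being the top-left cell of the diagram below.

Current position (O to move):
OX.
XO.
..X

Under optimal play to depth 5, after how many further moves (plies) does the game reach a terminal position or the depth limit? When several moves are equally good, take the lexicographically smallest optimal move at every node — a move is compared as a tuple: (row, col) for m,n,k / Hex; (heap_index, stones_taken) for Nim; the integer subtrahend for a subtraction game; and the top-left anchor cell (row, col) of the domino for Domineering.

ply 1, O at OX./XO./..X | (0,2)=-1→OXO/XO./..X; (1,2)=-1→OX./XOO/..X; (2,0)=+1→OX./XO./O.X*; (2,1)=-1→OX./XO./.OX
ply 2, X at OX./XO./O.X | (0,2)=-1→OXX/XO./O.X*; (1,2)=-1→OX./XOX/O.X; (2,1)=-1→OX./XO./OXX
ply 3, O at OXX/XO./O.X | (1,2)=+1→OXX/XOO/O.X*; (2,1)=-1→OXX/XO./OOX
ply 4: OXX/XOO/O.X is terminal -1 (X); from OX./XO./..X depth 5

PV length from [OX./XO./..X]: 3 plies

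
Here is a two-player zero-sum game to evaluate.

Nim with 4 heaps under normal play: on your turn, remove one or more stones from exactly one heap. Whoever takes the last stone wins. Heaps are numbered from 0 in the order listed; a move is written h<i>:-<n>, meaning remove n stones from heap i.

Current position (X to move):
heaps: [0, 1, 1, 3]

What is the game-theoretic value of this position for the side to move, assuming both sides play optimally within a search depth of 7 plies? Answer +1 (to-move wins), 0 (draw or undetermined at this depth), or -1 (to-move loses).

value((0,1,1,3), X) = +1

p1 X@[(0,1,1,3)]: h1:-1[(0,0,1,3)]-1 h2:-1[(0,1,0,3)]-1 h3:-1[(0,1,1,2)]-1 h3:-2[(0,1,1,1)]-1 h3:-3[(0,1,1,0)]+1*
p2 O@[(0,1,1,0)]: h1:-1[(0,0,1,0)]-1* h2:-1[(0,1,0,0)]-1
p3 X@[(0,0,1,0)]: h2:-1[(0,0,0,0)]+1*
p4 O@[(0,0,0,0)] terminal -1; root [(0,1,1,3)] d7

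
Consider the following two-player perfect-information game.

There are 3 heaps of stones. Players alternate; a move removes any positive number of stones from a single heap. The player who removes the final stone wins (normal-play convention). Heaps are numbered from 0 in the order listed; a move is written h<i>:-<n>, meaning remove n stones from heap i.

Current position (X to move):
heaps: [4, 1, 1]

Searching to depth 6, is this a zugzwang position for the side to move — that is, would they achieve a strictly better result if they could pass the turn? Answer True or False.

p1 X@[(4,1,1)]: h0:-1[(3,1,1)]-1 h0:-2[(2,1,1)]-1 h0:-3[(1,1,1)]-1 h0:-4[(0,1,1)]+1* h1:-1[(4,0,1)]-1 h2:-1[(4,1,0)]-1
p2 O@[(0,1,1)]: h1:-1[(0,0,1)]-1* h2:-1[(0,1,0)]-1
p3 X@[(0,0,1)]: h2:-1[(0,0,0)]+1*
p4 O@[(0,0,0)] terminal -1; root [(4,1,1)] d6
if X skipped the turn, O would face:
~ p1 O@[(4,1,1)]: h0:-1[(3,1,1)]-1 h0:-2[(2,1,1)]-1 h0:-3[(1,1,1)]-1 h0:-4[(0,1,1)]+1* h1:-1[(4,0,1)]-1 h2:-1[(4,1,0)]-1
~ p2 X@[(0,1,1)]: h1:-1[(0,0,1)]-1* h2:-1[(0,1,0)]-1
~ p3 O@[(0,0,1)]: h2:-1[(0,0,0)]+1*
~ p4 X@[(0,0,0)] terminal -1; root [(4,1,1)] d6
compare (X): move=+1 vs pass=-1

zugzwang((4,1,1), X) = False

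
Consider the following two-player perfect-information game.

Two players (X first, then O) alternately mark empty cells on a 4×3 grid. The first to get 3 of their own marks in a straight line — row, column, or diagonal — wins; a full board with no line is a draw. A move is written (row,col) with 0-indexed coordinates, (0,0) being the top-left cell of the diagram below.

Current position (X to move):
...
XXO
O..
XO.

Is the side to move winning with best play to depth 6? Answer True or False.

X winning at [.../XXO/O../XO.]: True

p1 X@[.../XXO/O../XO.]: (0,0)[X../XXO/O../XO.]-1 (0,1)[.X./XXO/O../XO.]+0 (0,2)[..X/XXO/O../XO.]-1 (2,1)[.../XXO/OX./XO.]+1* (2,2)[.../XXO/O.X/XO.]+1 (3,2)[.../XXO/O../XOX]+0
p2 O@[.../XXO/OX./XO.]: (0,0)[O../XXO/OX./XO.]-1* (0,1)[.O./XXO/OX./XO.]-1 (0,2)[..O/XXO/OX./XO.]-1 (2,2)[.../XXO/OXO/XO.]-1 (3,2)[.../XXO/OX./XOO]-1
p3 X@[O../XXO/OX./XO.]: (0,1)[OX./XXO/OX./XO.]+1* (0,2)[O.X/XXO/OX./XO.]+1 (2,2)[O../XXO/OXX/XO.]+1 (3,2)[O../XXO/OX./XOX]+1
p4 O@[OX./XXO/OX./XO.] terminal -1; root [.../XXO/O../XO.] d6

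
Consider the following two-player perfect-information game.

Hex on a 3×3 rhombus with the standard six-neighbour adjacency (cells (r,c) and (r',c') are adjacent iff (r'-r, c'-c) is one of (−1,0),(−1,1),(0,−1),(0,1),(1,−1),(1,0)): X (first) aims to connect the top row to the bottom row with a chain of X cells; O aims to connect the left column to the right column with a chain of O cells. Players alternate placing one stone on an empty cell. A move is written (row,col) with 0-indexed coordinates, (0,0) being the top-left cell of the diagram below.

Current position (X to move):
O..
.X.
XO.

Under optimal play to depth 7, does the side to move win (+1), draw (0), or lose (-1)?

[O../.X./XO.] X move#1: (0,1):+1/OX./.X./XO.*, (0,2):+1/O.X/.X./XO., (1,0):+1/O../XX./XO., (1,2):+1/O../.XX/XO., (2,2):+1/O../.X./XOX
[OX./.X./XO.] end (terminal -1, O#2); searched O../.X./XO. to 7

value(O../.X./XO., X) = +1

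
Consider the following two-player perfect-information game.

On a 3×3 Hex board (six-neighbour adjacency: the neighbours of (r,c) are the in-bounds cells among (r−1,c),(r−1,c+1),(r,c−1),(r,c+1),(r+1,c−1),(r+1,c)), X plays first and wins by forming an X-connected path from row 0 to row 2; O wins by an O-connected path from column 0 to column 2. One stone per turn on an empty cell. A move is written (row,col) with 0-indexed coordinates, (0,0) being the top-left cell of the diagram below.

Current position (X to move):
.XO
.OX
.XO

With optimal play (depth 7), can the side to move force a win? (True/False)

X winning at [.XO/.OX/.XO]: False

p1 X@[.XO/.OX/.XO]: (0,0)[XXO/.OX/.XO]-1* (1,0)[.XO/XOX/.XO]-1 (2,0)[.XO/.OX/XXO]-1
p2 O@[XXO/.OX/.XO]: (1,0)[XXO/OOX/.XO]+1* (2,0)[XXO/.OX/OXO]+1
p3 X@[XXO/OOX/.XO] terminal -1; root [.XO/.OX/.XO] d7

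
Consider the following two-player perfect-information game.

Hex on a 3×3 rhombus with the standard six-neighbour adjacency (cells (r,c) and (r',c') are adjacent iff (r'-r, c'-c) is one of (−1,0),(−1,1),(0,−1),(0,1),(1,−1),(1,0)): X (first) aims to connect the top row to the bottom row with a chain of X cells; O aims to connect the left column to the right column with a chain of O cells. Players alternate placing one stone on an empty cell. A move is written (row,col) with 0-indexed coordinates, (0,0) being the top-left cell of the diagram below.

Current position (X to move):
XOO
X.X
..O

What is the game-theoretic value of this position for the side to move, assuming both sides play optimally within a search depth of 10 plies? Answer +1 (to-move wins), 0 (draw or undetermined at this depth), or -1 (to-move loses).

value(XOO/X.X/..O, X) = +1

[XOO/X.X/..O] X move#1: (1,1):+1/XOO/XXX/..O*, (2,0):+1/XOO/X.X/X.O, (2,1):+1/XOO/X.X/.XO
[XOO/XXX/..O] O move#2: (2,0):-1/XOO/XXX/O.O*, (2,1):-1/XOO/XXX/.OO
[XOO/XXX/O.O] X move#3: (2,1):+1/XOO/XXX/OXO*
[XOO/XXX/OXO] end (terminal -1, O#4); searched XOO/X.X/..O to 10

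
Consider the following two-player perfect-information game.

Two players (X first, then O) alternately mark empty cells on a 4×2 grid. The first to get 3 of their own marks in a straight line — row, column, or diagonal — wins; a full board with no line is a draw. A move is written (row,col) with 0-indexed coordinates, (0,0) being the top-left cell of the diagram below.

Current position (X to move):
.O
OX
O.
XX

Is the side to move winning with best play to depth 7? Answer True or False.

p1 X@[.O/OX/O./XX]: (0,0)[XO/OX/O./XX]+0 (2,1)[.O/OX/OX/XX]+1*
p2 O@[.O/OX/OX/XX] terminal -1; root [.O/OX/O./XX] d7

X winning at [.O/OX/O./XX]: True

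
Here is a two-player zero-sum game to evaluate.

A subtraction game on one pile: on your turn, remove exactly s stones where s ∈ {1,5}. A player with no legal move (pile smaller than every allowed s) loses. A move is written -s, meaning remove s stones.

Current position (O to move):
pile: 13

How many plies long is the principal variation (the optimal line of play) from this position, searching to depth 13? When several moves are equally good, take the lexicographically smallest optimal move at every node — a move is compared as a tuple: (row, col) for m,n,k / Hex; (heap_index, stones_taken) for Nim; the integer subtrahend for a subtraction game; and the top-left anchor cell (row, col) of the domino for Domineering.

[13] O move#1: -1:+1/12*, -5:+1/8
[12] X move#2: -1:-1/11*, -5:-1/7
[11] O move#3: -1:+1/10*, -5:+1/6
[10] X move#4: -1:-1/9*, -5:-1/5
[9] O move#5: -1:+1/8*, -5:+1/4
[8] X move#6: -1:-1/7*, -5:-1/3
[7] O move#7: -1:+1/6*, -5:+1/2
[6] X move#8: -1:-1/5*, -5:-1/1
[5] O move#9: -1:+1/4*, -5:+1/0
[4] X move#10: -1:-1/3*
[3] O move#11: -1:+1/2*
[2] X move#12: -1:-1/1*
[1] O move#13: -1:+1/0*
[0] end (terminal -1, X#14); searched 13 to 13

PV length from [13]: 13 plies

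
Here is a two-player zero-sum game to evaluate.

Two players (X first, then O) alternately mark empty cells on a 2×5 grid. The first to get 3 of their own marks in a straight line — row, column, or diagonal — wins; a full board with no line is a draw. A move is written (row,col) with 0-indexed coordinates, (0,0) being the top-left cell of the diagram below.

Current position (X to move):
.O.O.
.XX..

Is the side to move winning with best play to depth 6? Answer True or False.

X winning at [.O.O./.XX..]: True

p1 X@[.O.O./.XX..]: (0,0)[XO.O./.XX..]-1 (0,2)[.OXO./.XX..]+1* (0,4)[.O.OX/.XX..]-1 (1,0)[.O.O./XXX..]+1 (1,3)[.O.O./.XXX.]+1 (1,4)[.O.O./.XX.X]-1
p2 O@[.OXO./.XX..]: (0,0)[OOXO./.XX..]-1* (0,4)[.OXOO/.XX..]-1 (1,0)[.OXO./OXX..]-1 (1,3)[.OXO./.XXO.]-1 (1,4)[.OXO./.XX.O]-1
p3 X@[OOXO./.XX..]: (0,4)[OOXOX/.XX..]+1* (1,0)[OOXO./XXX..]+1 (1,3)[OOXO./.XXX.]+1 (1,4)[OOXO./.XX.X]+1
p4 O@[OOXOX/.XX..]: (1,0)[OOXOX/OXX..]-1* (1,3)[OOXOX/.XXO.]-1 (1,4)[OOXOX/.XX.O]-1
p5 X@[OOXOX/OXX..]: (1,3)[OOXOX/OXXX.]+1* (1,4)[OOXOX/OXX.X]+0
p6 O@[OOXOX/OXXX.] terminal -1; root [.O.O./.XX..] d6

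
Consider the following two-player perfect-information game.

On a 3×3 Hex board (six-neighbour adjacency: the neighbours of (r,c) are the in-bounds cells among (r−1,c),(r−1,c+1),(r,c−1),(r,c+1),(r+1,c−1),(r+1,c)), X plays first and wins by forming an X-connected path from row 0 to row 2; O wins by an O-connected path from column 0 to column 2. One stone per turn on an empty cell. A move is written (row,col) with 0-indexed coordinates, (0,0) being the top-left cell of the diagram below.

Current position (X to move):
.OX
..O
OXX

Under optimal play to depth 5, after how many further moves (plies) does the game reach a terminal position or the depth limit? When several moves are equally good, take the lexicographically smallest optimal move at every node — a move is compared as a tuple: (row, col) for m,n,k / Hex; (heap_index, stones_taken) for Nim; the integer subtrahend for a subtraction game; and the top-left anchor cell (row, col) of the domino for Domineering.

PV length from [.OX/..O/OXX]: 1 ply

p1 X@[.OX/..O/OXX]: (0,0)[XOX/..O/OXX]-1 (1,0)[.OX/X.O/OXX]-1 (1,1)[.OX/.XO/OXX]+1*
p2 O@[.OX/.XO/OXX] terminal -1; root [.OX/..O/OXX] d5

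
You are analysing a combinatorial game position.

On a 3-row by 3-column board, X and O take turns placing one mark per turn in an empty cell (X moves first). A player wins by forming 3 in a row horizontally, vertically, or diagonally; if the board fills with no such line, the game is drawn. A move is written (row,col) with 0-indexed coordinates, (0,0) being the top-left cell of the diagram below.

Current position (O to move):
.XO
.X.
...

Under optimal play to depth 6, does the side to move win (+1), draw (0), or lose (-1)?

ply 1, O at .XO/.X./... | (0,0)=-1→OXO/.X./...; (1,0)=-1→.XO/OX./...; (1,2)=-1→.XO/.XO/...; (2,0)=-1→.XO/.X./O..; (2,1)=+0→.XO/.X./.O.*; (2,2)=-1→.XO/.X./..O
ply 2, X at .XO/.X./.O. | (0,0)=-1→XXO/.X./.O.; (1,0)=+0→.XO/XX./.O.*; (1,2)=+0→.XO/.XX/.O.; (2,0)=+0→.XO/.X./XO.; (2,2)=+0→.XO/.X./.OX
ply 3, O at .XO/XX./.O. | (0,0)=-1→OXO/XX./.O.; (1,2)=+0→.XO/XXO/.O.*; (2,0)=-1→.XO/XX./OO.; (2,2)=-1→.XO/XX./.OO
ply 4, X at .XO/XXO/.O. | (0,0)=-1→XXO/XXO/.O.; (2,0)=-1→.XO/XXO/XO.; (2,2)=+0→.XO/XXO/.OX*
ply 5, O at .XO/XXO/.OX | (0,0)=+0→OXO/XXO/.OX*; (2,0)=-1→.XO/XXO/OOX
ply 6, X at OXO/XXO/.OX | (2,0)=+0→OXO/XXO/XOX*
ply 7: OXO/XXO/XOX is terminal +0 (O); from .XO/.X./... depth 6

value(.XO/.X./..., O) = 0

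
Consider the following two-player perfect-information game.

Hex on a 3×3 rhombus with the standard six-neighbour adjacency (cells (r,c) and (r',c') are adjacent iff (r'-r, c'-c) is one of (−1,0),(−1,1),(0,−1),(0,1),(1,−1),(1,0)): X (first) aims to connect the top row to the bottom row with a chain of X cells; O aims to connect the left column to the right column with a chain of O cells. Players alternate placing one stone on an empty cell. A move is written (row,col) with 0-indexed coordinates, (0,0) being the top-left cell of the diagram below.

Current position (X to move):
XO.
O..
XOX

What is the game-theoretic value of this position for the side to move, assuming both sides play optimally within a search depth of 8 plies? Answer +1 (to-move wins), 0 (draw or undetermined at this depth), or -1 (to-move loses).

[XO./O../XOX] X move#1: (0,2):+1/XOX/O../XOX*, (1,1):-1/XO./OX./XOX, (1,2):-1/XO./O.X/XOX
[XOX/O../XOX] O move#2: (1,1):-1/XOX/OO./XOX*, (1,2):-1/XOX/O.O/XOX
[XOX/OO./XOX] X move#3: (1,2):+1/XOX/OOX/XOX*
[XOX/OOX/XOX] end (terminal -1, O#4); searched XO./O../XOX to 8

value(XO./O../XOX, X) = +1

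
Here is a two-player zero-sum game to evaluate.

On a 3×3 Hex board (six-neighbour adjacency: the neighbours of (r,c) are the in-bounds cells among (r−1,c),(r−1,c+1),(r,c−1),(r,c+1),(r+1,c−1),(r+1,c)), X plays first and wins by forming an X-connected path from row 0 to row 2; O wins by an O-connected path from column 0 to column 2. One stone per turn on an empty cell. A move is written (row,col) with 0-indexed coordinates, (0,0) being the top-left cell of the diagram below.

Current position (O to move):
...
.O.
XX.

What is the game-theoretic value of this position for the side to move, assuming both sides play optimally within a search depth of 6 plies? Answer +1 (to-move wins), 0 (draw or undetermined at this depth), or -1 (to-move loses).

value(.../.O./XX., O) = +1

ply 1, O at .../.O./XX. | (0,0)=+1→O../.O./XX.*; (0,1)=+1→.O./.O./XX.; (0,2)=-1→..O/.O./XX.; (1,0)=+1→.../OO./XX.; (1,2)=-1→.../.OO/XX.; (2,2)=-1→.../.O./XXO
ply 2, X at O../.O./XX. | (0,1)=-1→OX./.O./XX.*; (0,2)=-1→O.X/.O./XX.; (1,0)=-1→O../XO./XX.; (1,2)=-1→O../.OX/XX.; (2,2)=-1→O../.O./XXX
ply 3, O at OX./.O./XX. | (0,2)=-1→OXO/.O./XX.; (1,0)=+1→OX./OO./XX.*; (1,2)=-1→OX./.OO/XX.; (2,2)=-1→OX./.O./XXO
ply 4, X at OX./OO./XX. | (0,2)=-1→OXX/OO./XX.*; (1,2)=-1→OX./OOX/XX.; (2,2)=-1→OX./OO./XXX
ply 5, O at OXX/OO./XX. | (1,2)=+1→OXX/OOO/XX.*; (2,2)=-1→OXX/OO./XXO
ply 6: OXX/OOO/XX. is terminal -1 (X); from .../.O./XX. depth 6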